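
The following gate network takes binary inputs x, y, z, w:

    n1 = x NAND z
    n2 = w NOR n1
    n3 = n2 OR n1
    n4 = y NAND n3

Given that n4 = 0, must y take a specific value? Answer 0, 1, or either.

1

n4 = y NAND n3 must be 0, so both y = 1 and n3 = 1.
n3 = n2 OR n1 must be 1, so at least one of n2, n1 is 1.
Every assignment with n4 = 0 has y = 1; there are 7 such assignment(s).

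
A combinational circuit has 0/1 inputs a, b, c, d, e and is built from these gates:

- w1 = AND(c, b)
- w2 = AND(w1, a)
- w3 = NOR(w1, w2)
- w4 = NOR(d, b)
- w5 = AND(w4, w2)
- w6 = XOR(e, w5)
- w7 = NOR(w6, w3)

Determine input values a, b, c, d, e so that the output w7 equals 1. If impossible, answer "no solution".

a=0, b=1, c=1, d=0, e=0

Check with a=0, b=1, c=1, d=0, e=0:
w1 = AND(c, b) = AND(1, 1) = 1
w2 = AND(w1, a) = AND(1, 0) = 0
w3 = NOR(w1, w2) = NOR(1, 0) = 0
w4 = NOR(d, b) = NOR(0, 1) = 0
w5 = AND(w4, w2) = AND(0, 0) = 0
w6 = XOR(e, w5) = XOR(0, 0) = 0
w7 = NOR(w6, w3) = NOR(0, 0) = 1
So w7 = 1 as required.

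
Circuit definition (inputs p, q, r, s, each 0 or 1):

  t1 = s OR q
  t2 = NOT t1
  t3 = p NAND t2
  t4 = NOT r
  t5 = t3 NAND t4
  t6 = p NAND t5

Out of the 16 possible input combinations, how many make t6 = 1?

11

t6 = p NAND t5 must be 1, so at least one of p, t5 is 0.
Enumerating the 16 input combinations, 11 give t6 = 1 and 5 give t6 = 0.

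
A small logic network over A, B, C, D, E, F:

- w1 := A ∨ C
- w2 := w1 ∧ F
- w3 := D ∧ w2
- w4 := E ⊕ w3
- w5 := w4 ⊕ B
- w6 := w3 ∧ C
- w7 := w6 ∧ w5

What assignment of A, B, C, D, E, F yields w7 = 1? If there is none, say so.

A=0, B=1, C=1, D=1, E=1, F=1

w7 = w6 ∧ w5 must be 1, so both w6 = 1 and w5 = 1.
w6 = w3 ∧ C must be 1, so both w3 = 1 and C = 1.
w5 = w4 ⊕ B must be 1, so w4 and B differ.
Check with A=0, B=1, C=1, D=1, E=1, F=1:
w1 = A ∨ C = 0 ∨ 1 = 1
w2 = w1 ∧ F = 1 ∧ 1 = 1
w3 = D ∧ w2 = 1 ∧ 1 = 1
w4 = E ⊕ w3 = 1 ⊕ 1 = 0
w5 = w4 ⊕ B = 0 ⊕ 1 = 1
w6 = w3 ∧ C = 1 ∧ 1 = 1
w7 = w6 ∧ w5 = 1 ∧ 1 = 1
So w7 = 1 as required.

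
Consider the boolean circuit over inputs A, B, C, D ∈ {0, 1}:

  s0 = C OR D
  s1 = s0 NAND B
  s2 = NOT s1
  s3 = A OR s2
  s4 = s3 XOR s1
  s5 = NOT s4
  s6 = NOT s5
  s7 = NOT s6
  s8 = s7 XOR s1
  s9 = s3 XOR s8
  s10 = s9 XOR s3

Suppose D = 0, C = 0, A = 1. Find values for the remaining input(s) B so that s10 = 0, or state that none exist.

s10 = s9 XOR s3 must be 0, so s9 and s3 are equal.
Check with D = 0, C = 0, A = 1 and B=0:
s0 = C OR D = 0 OR 0 = 0
s1 = s0 NAND B = 0 NAND 0 = 1
s2 = NOT s1 = NOT 1 = 0
s3 = A OR s2 = 1 OR 0 = 1
s4 = s3 XOR s1 = 1 XOR 1 = 0
s5 = NOT s4 = NOT 0 = 1
s6 = NOT s5 = NOT 1 = 0
s7 = NOT s6 = NOT 0 = 1
s8 = s7 XOR s1 = 1 XOR 1 = 0
s9 = s3 XOR s8 = 1 XOR 0 = 1
s10 = s9 XOR s3 = 1 XOR 1 = 0
So s10 = 0.

B=0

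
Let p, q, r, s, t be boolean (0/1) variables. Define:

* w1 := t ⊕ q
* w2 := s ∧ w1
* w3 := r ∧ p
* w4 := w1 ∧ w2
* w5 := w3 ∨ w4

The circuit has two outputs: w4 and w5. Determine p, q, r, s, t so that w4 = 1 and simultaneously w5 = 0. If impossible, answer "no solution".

no solution exists

Across all 32 input combinations, none give both w4 = 1 and w5 = 0.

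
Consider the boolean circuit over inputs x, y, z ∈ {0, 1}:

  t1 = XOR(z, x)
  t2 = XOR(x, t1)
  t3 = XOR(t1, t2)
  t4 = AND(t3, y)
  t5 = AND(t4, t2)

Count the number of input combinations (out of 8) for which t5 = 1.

1

t5 = AND(t4, t2) must be 1, so both t4 = 1 and t2 = 1.
t4 = AND(t3, y) must be 1, so both t3 = 1 and y = 1.
t2 = XOR(x, t1) must be 1, so x and t1 differ.
Satisfying assignments:
  x=1, y=1, z=1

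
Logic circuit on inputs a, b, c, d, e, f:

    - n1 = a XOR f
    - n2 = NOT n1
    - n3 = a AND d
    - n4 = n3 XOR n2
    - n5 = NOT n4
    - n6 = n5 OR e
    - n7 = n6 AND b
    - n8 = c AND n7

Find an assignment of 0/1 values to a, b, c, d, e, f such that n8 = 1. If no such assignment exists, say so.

n8 = c AND n7 must be 1, so both c = 1 and n7 = 1.
n7 = n6 AND b must be 1, so both n6 = 1 and b = 1.
Check with a=0 b=1 c=1 d=0 e=1 f=1:
n1 = a XOR f = 0 XOR 1 = 1
n2 = NOT n1 = NOT 1 = 0
n3 = a AND d = 0 AND 0 = 0
n4 = n3 XOR n2 = 0 XOR 0 = 0
n5 = NOT n4 = NOT 0 = 1
n6 = n5 OR e = 1 OR 1 = 1
n7 = n6 AND b = 1 AND 1 = 1
n8 = c AND n7 = 1 AND 1 = 1
So n8 = 1 as required.

a=0 b=1 c=1 d=0 e=1 f=1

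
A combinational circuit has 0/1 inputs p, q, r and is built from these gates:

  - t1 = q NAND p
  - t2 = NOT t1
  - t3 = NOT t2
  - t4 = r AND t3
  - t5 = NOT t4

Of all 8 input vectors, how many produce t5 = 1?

t5 = NOT t4 must be 1, so t4 = 0.
t4 = r AND t3 must be 0, so at least one of r, t3 is 0.
Enumerating the 8 input combinations, 5 give t5 = 1 and 3 give t5 = 0.

5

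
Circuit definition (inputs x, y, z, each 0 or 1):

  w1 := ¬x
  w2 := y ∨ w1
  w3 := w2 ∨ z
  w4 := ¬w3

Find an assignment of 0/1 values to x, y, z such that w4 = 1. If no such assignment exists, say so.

x=1, y=0, z=0

w4 = ¬w3 must be 1, so w3 = 0.
Check with x=1, y=0, z=0:
w1 = ¬x = ¬1 = 0
w2 = y ∨ w1 = 0 ∨ 0 = 0
w3 = w2 ∨ z = 0 ∨ 0 = 0
w4 = ¬w3 = ¬0 = 1
So w4 = 1 as required.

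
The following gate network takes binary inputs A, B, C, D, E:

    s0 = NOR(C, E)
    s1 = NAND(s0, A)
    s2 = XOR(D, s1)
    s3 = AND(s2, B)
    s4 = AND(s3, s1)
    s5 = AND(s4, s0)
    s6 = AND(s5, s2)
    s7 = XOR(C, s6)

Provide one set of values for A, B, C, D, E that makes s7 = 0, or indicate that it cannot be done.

A=1, B=1, C=0, D=1, E=0

s7 = XOR(C, s6) must be 0, so C and s6 are equal.
Check with A=1, B=1, C=0, D=1, E=0:
s0 = NOR(C, E) = NOR(0, 0) = 1
s1 = NAND(s0, A) = NAND(1, 1) = 0
s2 = XOR(D, s1) = XOR(1, 0) = 1
s3 = AND(s2, B) = AND(1, 1) = 1
s4 = AND(s3, s1) = AND(1, 0) = 0
s5 = AND(s4, s0) = AND(0, 1) = 0
s6 = AND(s5, s2) = AND(0, 1) = 0
s7 = XOR(C, s6) = XOR(0, 0) = 0
So s7 = 0 as required.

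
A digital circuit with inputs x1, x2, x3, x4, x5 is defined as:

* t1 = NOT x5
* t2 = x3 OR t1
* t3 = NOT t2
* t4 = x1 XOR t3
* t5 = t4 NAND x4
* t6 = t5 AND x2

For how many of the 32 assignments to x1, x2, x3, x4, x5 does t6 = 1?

t6 = t5 AND x2 must be 1, so both t5 = 1 and x2 = 1.
t5 = t4 NAND x4 must be 1, so at least one of t4, x4 is 0.
Enumerating the 32 input combinations, 12 give t6 = 1 and 20 give t6 = 0.

12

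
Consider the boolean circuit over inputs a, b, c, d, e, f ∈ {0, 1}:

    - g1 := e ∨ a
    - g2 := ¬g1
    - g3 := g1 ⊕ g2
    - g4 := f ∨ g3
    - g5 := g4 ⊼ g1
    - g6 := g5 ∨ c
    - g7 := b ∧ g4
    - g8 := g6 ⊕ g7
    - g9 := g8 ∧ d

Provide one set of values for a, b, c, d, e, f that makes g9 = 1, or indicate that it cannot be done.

g9 = g8 ∧ d must be 1, so both g8 = 1 and d = 1.
g8 = g6 ⊕ g7 must be 1, so g6 and g7 differ.
Check with a=0, b=0, c=1, d=1, e=1, f=1:
g1 = e ∨ a = 1 ∨ 0 = 1
g2 = ¬g1 = ¬1 = 0
g3 = g1 ⊕ g2 = 1 ⊕ 0 = 1
g4 = f ∨ g3 = 1 ∨ 1 = 1
g5 = g4 ⊼ g1 = 1 ⊼ 1 = 0
g6 = g5 ∨ c = 0 ∨ 1 = 1
g7 = b ∧ g4 = 0 ∧ 1 = 0
g8 = g6 ⊕ g7 = 1 ⊕ 0 = 1
g9 = g8 ∧ d = 1 ∧ 1 = 1
So g9 = 1 as required.

a=0, b=0, c=1, d=1, e=1, f=1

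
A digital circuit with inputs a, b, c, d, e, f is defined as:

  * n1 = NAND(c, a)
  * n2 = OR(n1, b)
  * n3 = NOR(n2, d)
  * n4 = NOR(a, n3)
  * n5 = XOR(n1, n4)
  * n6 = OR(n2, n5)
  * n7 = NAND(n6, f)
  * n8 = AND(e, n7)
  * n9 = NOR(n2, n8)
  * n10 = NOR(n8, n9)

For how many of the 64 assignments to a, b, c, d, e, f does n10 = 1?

42

n10 = NOR(n8, n9) must be 1, so both n8 = 0 and n9 = 0.
Enumerating the 64 input combinations, 42 give n10 = 1 and 22 give n10 = 0.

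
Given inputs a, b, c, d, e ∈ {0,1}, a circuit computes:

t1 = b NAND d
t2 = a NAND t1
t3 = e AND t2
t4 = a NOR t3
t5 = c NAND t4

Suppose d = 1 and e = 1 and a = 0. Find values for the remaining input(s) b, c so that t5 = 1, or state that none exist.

b=0 c=1

Check with d = 1 and e = 1 and a = 0 and b=0, c=1:
t1 = b NAND d = 0 NAND 1 = 1
t2 = a NAND t1 = 0 NAND 1 = 1
t3 = e AND t2 = 1 AND 1 = 1
t4 = a NOR t3 = 0 NOR 1 = 0
t5 = c NAND t4 = 1 NAND 0 = 1
So t5 = 1.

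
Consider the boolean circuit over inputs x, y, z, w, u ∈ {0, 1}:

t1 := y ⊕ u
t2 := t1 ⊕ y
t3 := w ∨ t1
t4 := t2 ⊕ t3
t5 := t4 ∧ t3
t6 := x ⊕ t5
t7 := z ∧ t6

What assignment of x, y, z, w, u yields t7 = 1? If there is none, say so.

x=1 y=0 z=1 w=0 u=1

t7 = z ∧ t6 must be 1, so both z = 1 and t6 = 1.
t6 = x ⊕ t5 must be 1, so x and t5 differ.
Check with x=1 y=0 z=1 w=0 u=1:
t1 = y ⊕ u = 0 ⊕ 1 = 1
t2 = t1 ⊕ y = 1 ⊕ 0 = 1
t3 = w ∨ t1 = 0 ∨ 1 = 1
t4 = t2 ⊕ t3 = 1 ⊕ 1 = 0
t5 = t4 ∧ t3 = 0 ∧ 1 = 0
t6 = x ⊕ t5 = 1 ⊕ 0 = 1
t7 = z ∧ t6 = 1 ∧ 1 = 1
So t7 = 1 as required.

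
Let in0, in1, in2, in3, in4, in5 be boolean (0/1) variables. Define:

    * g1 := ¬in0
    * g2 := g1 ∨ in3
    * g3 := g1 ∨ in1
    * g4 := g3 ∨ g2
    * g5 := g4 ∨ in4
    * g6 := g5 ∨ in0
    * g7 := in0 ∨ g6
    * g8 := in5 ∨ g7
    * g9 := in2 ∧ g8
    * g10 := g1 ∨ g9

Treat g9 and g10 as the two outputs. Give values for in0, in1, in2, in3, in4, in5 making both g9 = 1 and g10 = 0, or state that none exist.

Across all 64 input combinations, none give both g9 = 1 and g10 = 0.

no solution exists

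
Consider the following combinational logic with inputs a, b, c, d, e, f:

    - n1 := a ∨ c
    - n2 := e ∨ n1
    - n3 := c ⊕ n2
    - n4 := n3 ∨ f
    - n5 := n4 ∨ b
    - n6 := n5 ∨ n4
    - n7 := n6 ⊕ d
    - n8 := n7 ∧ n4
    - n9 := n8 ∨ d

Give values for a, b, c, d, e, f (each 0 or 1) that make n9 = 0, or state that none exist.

n9 = n8 ∨ d must be 0, so both n8 = 0 and d = 0.
Check with a=1, b=1, c=1, d=0, e=0, f=0:
n1 = a ∨ c = 1 ∨ 1 = 1
n2 = e ∨ n1 = 0 ∨ 1 = 1
n3 = c ⊕ n2 = 1 ⊕ 1 = 0
n4 = n3 ∨ f = 0 ∨ 0 = 0
n5 = n4 ∨ b = 0 ∨ 1 = 1
n6 = n5 ∨ n4 = 1 ∨ 0 = 1
n7 = n6 ⊕ d = 1 ⊕ 0 = 1
n8 = n7 ∧ n4 = 1 ∧ 0 = 0
n9 = n8 ∨ d = 0 ∨ 0 = 0
So n9 = 0 as required.

a=1, b=1, c=1, d=0, e=0, f=0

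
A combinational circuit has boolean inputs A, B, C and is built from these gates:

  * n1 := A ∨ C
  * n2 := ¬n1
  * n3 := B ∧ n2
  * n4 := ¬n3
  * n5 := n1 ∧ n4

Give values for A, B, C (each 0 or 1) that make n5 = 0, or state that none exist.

n5 = n1 ∧ n4 must be 0, so at least one of n1, n4 is 0.
Check with A=0, B=1, C=0:
n1 = A ∨ C = 0 ∨ 0 = 0
n2 = ¬n1 = ¬0 = 1
n3 = B ∧ n2 = 1 ∧ 1 = 1
n4 = ¬n3 = ¬1 = 0
n5 = n1 ∧ n4 = 0 ∧ 0 = 0
So n5 = 0 as required.

A=0, B=1, C=0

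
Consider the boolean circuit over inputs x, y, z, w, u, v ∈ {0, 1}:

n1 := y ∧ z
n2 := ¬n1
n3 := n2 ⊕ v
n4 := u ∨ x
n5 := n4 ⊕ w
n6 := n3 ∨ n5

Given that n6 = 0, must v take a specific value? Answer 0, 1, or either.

Both values of v occur among assignments with n6 = 0:
  v=0: x=0, y=1, z=1, w=0, u=0, v=0
  v=1: x=0, y=0, z=0, w=0, u=0, v=1

either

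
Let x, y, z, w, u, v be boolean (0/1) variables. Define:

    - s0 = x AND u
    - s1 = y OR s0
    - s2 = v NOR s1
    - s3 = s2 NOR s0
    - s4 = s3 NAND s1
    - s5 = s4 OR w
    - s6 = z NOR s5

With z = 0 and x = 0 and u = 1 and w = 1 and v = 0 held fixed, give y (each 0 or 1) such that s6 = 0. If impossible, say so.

s6 = z NOR s5 must be 0, so at least one of z, s5 is 1.
Check with z = 0 and x = 0 and u = 1 and w = 1 and v = 0 and y=1:
s0 = x AND u = 0 AND 1 = 0
s1 = y OR s0 = 1 OR 0 = 1
s2 = v NOR s1 = 0 NOR 1 = 0
s3 = s2 NOR s0 = 0 NOR 0 = 1
s4 = s3 NAND s1 = 1 NAND 1 = 0
s5 = s4 OR w = 0 OR 1 = 1
s6 = z NOR s5 = 0 NOR 1 = 0
So s6 = 0.

y=1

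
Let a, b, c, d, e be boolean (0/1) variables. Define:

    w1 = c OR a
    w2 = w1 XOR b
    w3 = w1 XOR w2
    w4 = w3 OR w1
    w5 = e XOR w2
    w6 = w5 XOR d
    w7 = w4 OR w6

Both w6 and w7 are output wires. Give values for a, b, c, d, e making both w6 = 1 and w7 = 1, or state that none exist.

Check with a=0, b=0, c=1, d=1, e=1:
w1 = c OR a = 1 OR 0 = 1
w2 = w1 XOR b = 1 XOR 0 = 1
w3 = w1 XOR w2 = 1 XOR 1 = 0
w4 = w3 OR w1 = 0 OR 1 = 1
w5 = e XOR w2 = 1 XOR 1 = 0
w6 = w5 XOR d = 0 XOR 1 = 1
w7 = w4 OR w6 = 1 OR 1 = 1
So w6 = 1 and w7 = 1.

a=0, b=0, c=1, d=1, e=1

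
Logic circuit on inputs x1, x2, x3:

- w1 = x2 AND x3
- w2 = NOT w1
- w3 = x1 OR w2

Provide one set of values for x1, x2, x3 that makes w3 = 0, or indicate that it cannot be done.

x1=0, x2=1, x3=1

Check with x1=0, x2=1, x3=1:
w1 = x2 AND x3 = 1 AND 1 = 1
w2 = NOT w1 = NOT 1 = 0
w3 = x1 OR w2 = 0 OR 0 = 0
So w3 = 0 as required.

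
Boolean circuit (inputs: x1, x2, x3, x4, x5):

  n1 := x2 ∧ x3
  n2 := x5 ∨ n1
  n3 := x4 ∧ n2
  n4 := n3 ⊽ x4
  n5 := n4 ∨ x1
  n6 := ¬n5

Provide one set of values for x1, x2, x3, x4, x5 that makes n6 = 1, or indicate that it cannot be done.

n6 = ¬n5 must be 1, so n5 = 0.
n5 = n4 ∨ x1 must be 0, so both n4 = 0 and x1 = 0.
Check with x1=0, x2=1, x3=1, x4=1, x5=1:
n1 = x2 ∧ x3 = 1 ∧ 1 = 1
n2 = x5 ∨ n1 = 1 ∨ 1 = 1
n3 = x4 ∧ n2 = 1 ∧ 1 = 1
n4 = n3 ⊽ x4 = 1 ⊽ 1 = 0
n5 = n4 ∨ x1 = 0 ∨ 0 = 0
n6 = ¬n5 = ¬0 = 1
So n6 = 1 as required.

x1=0, x2=1, x3=1, x4=1, x5=1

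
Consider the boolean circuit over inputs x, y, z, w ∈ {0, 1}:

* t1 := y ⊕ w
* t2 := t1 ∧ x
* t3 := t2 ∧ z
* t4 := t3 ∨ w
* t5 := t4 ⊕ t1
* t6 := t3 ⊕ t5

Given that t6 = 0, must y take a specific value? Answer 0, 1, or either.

0

t6 = t3 ⊕ t5 must be 0, so t3 and t5 are equal.
Every assignment with t6 = 0 has y = 0; there are 7 such assignment(s).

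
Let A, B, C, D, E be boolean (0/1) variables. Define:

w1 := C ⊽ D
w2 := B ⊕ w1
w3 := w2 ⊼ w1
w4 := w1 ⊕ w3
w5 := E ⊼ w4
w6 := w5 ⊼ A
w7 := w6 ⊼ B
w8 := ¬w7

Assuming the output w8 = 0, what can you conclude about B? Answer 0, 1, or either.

Both values of B occur among assignments with w8 = 0:
  B=0: A=0, B=0, C=0, D=0, E=0
  B=1: A=1, B=1, C=0, D=0, E=0

either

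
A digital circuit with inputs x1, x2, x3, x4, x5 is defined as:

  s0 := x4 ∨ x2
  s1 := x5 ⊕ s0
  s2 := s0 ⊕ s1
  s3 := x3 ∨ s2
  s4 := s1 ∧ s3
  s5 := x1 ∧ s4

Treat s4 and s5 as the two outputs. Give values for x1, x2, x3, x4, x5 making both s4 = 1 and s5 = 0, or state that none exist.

Check with x1=0, x2=1, x3=1, x4=1, x5=0:
s0 = x4 ∨ x2 = 1 ∨ 1 = 1
s1 = x5 ⊕ s0 = 0 ⊕ 1 = 1
s2 = s0 ⊕ s1 = 1 ⊕ 1 = 0
s3 = x3 ∨ s2 = 1 ∨ 0 = 1
s4 = s1 ∧ s3 = 1 ∧ 1 = 1
s5 = x1 ∧ s4 = 0 ∧ 1 = 0
So s4 = 1 and s5 = 0.

x1=0, x2=1, x3=1, x4=1, x5=0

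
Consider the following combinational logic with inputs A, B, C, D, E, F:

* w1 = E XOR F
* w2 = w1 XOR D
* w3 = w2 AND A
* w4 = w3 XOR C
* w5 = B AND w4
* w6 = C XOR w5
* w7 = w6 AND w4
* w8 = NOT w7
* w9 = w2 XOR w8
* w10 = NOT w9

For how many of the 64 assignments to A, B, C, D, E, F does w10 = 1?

32

w10 = NOT w9 must be 1, so w9 = 0.
Enumerating the 64 input combinations, 32 give w10 = 1 and 32 give w10 = 0.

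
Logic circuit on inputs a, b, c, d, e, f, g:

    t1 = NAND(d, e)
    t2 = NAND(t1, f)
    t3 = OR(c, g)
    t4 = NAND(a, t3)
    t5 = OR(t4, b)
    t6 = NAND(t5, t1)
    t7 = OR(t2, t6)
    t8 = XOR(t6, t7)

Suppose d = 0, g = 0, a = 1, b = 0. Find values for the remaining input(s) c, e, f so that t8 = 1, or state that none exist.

Check with d = 0, g = 0, a = 1, b = 0 and c=0, e=0, f=0:
t1 = NAND(d, e) = NAND(0, 0) = 1
t2 = NAND(t1, f) = NAND(1, 0) = 1
t3 = OR(c, g) = OR(0, 0) = 0
t4 = NAND(a, t3) = NAND(1, 0) = 1
t5 = OR(t4, b) = OR(1, 0) = 1
t6 = NAND(t5, t1) = NAND(1, 1) = 0
t7 = OR(t2, t6) = OR(1, 0) = 1
t8 = XOR(t6, t7) = XOR(0, 1) = 1
So t8 = 1.

c=0 e=0 f=0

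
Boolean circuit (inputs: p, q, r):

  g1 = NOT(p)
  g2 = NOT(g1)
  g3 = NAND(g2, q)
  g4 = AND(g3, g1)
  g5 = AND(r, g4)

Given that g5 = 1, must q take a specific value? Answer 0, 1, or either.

either

Both values of q occur among assignments with g5 = 1:
  q=0: p=0, q=0, r=1
  q=1: p=0, q=1, r=1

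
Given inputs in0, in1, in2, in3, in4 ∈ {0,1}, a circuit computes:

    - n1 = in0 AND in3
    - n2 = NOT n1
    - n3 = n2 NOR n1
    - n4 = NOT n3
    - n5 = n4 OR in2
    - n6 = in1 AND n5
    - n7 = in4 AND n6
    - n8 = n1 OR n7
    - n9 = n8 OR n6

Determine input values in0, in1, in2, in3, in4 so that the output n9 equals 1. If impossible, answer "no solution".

Check with in0=0, in1=1, in2=0, in3=0, in4=0:
n1 = in0 AND in3 = 0 AND 0 = 0
n2 = NOT n1 = NOT 0 = 1
n3 = n2 NOR n1 = 1 NOR 0 = 0
n4 = NOT n3 = NOT 0 = 1
n5 = n4 OR in2 = 1 OR 0 = 1
n6 = in1 AND n5 = 1 AND 1 = 1
n7 = in4 AND n6 = 0 AND 1 = 0
n8 = n1 OR n7 = 0 OR 0 = 0
n9 = n8 OR n6 = 0 OR 1 = 1
So n9 = 1 as required.

in0=0, in1=1, in2=0, in3=0, in4=0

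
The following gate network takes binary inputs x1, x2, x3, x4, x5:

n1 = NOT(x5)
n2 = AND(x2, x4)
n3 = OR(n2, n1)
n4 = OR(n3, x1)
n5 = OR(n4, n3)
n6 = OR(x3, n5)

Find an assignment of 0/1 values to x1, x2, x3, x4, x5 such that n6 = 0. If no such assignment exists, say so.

x1=0, x2=1, x3=0, x4=0, x5=1

n6 = OR(x3, n5) must be 0, so both x3 = 0 and n5 = 0.
n5 = OR(n4, n3) must be 0, so both n4 = 0 and n3 = 0.
n4 = OR(n3, x1) must be 0, so both n3 = 0 and x1 = 0.
Check with x1=0, x2=1, x3=0, x4=0, x5=1:
n1 = NOT(x5) = NOT 1 = 0
n2 = AND(x2, x4) = AND(1, 0) = 0
n3 = OR(n2, n1) = OR(0, 0) = 0
n4 = OR(n3, x1) = OR(0, 0) = 0
n5 = OR(n4, n3) = OR(0, 0) = 0
n6 = OR(x3, n5) = OR(0, 0) = 0
So n6 = 0 as required.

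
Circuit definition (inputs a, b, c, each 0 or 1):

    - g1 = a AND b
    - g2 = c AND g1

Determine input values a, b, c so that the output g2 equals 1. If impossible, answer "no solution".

a=1, b=1, c=1

g2 = c AND g1 must be 1, so both c = 1 and g1 = 1.
Check with a=1, b=1, c=1:
g1 = a AND b = 1 AND 1 = 1
g2 = c AND g1 = 1 AND 1 = 1
So g2 = 1 as required.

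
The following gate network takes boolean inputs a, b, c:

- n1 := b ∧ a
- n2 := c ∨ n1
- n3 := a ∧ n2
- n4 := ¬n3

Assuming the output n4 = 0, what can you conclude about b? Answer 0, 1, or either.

Both values of b occur among assignments with n4 = 0:
  b=0: a=1, b=0, c=1
  b=1: a=1, b=1, c=0

either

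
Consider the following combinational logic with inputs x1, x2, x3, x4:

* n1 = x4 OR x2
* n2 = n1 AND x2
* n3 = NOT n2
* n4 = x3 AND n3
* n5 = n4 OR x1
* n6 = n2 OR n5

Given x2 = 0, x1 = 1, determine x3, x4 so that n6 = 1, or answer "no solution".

x3=1, x4=1

Check with x2 = 0, x1 = 1 and x3=1, x4=1:
n1 = x4 OR x2 = 1 OR 0 = 1
n2 = n1 AND x2 = 1 AND 0 = 0
n3 = NOT n2 = NOT 0 = 1
n4 = x3 AND n3 = 1 AND 1 = 1
n5 = n4 OR x1 = 1 OR 1 = 1
n6 = n2 OR n5 = 0 OR 1 = 1
So n6 = 1.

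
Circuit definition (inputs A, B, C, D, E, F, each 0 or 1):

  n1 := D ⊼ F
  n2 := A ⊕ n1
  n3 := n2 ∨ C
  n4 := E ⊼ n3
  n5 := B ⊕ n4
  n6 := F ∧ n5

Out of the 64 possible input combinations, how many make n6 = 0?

n6 = F ∧ n5 must be 0, so at least one of F, n5 is 0.
Enumerating the 64 input combinations, 48 give n6 = 0 and 16 give n6 = 1.

48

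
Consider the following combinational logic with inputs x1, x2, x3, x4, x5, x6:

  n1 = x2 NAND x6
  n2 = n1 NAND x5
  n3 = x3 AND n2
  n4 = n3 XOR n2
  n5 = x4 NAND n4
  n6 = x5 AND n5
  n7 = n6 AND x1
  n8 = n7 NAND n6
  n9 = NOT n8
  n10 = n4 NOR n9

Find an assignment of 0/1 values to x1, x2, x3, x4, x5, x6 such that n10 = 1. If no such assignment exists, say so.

x1=0, x2=0, x3=0, x4=1, x5=1, x6=0

n10 = n4 NOR n9 must be 1, so both n4 = 0 and n9 = 0.
n4 = n3 XOR n2 must be 0, so n3 and n2 are equal.
n9 = NOT n8 must be 0, so n8 = 1.
Check with x1=0, x2=0, x3=0, x4=1, x5=1, x6=0:
n1 = x2 NAND x6 = 0 NAND 0 = 1
n2 = n1 NAND x5 = 1 NAND 1 = 0
n3 = x3 AND n2 = 0 AND 0 = 0
n4 = n3 XOR n2 = 0 XOR 0 = 0
n5 = x4 NAND n4 = 1 NAND 0 = 1
n6 = x5 AND n5 = 1 AND 1 = 1
n7 = n6 AND x1 = 1 AND 0 = 0
n8 = n7 NAND n6 = 0 NAND 1 = 1
n9 = NOT n8 = NOT 1 = 0
n10 = n4 NOR n9 = 0 NOR 0 = 1
So n10 = 1 as required.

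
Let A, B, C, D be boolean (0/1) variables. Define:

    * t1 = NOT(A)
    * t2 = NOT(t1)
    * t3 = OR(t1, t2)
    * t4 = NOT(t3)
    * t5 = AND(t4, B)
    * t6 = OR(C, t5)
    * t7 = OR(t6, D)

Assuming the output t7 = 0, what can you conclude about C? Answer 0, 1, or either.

t7 = OR(t6, D) must be 0, so both t6 = 0 and D = 0.
t6 = OR(C, t5) must be 0, so both C = 0 and t5 = 0.
Every assignment with t7 = 0 has C = 0; there are 4 such assignment(s).
  A=0, B=0, C=0, D=0
  A=0, B=1, C=0, D=0
  A=1, B=0, C=0, D=0
  A=1, B=1, C=0, D=0

0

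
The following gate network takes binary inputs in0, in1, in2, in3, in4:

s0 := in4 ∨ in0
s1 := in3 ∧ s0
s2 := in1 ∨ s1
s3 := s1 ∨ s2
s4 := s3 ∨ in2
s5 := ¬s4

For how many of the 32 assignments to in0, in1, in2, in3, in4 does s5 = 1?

5

s5 = ¬s4 must be 1, so s4 = 0.
Satisfying assignments:
  in0=0, in1=0, in2=0, in3=0, in4=0
  in0=0, in1=0, in2=0, in3=0, in4=1
  in0=0, in1=0, in2=0, in3=1, in4=0
  in0=1, in1=0, in2=0, in3=0, in4=0
  in0=1, in1=0, in2=0, in3=0, in4=1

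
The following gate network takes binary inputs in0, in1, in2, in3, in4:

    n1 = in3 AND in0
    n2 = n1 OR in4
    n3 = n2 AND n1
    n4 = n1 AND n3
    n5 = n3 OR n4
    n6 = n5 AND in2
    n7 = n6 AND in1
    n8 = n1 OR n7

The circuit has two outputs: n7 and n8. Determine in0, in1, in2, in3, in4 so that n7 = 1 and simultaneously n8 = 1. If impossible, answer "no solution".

Check with in0=1, in1=1, in2=1, in3=1, in4=1:
n1 = in3 AND in0 = 1 AND 1 = 1
n2 = n1 OR in4 = 1 OR 1 = 1
n3 = n2 AND n1 = 1 AND 1 = 1
n4 = n1 AND n3 = 1 AND 1 = 1
n5 = n3 OR n4 = 1 OR 1 = 1
n6 = n5 AND in2 = 1 AND 1 = 1
n7 = n6 AND in1 = 1 AND 1 = 1
n8 = n1 OR n7 = 1 OR 1 = 1
So n7 = 1 and n8 = 1.

in0=1, in1=1, in2=1, in3=1, in4=1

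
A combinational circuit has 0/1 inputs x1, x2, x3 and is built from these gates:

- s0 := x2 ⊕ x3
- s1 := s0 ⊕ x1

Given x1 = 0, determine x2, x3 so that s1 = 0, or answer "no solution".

s1 = s0 ⊕ x1 must be 0, so s0 and x1 are equal.
Check with x1 = 0 and x2=0, x3=0:
s0 = x2 ⊕ x3 = 0 ⊕ 0 = 0
s1 = s0 ⊕ x1 = 0 ⊕ 0 = 0
So s1 = 0.

x2=0 x3=0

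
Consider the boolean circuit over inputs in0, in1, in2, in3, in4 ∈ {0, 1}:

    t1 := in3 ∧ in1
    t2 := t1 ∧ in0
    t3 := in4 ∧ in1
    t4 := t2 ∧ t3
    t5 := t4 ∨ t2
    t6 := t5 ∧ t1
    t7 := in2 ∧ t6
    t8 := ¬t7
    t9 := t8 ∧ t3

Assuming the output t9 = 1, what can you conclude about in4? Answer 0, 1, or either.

t9 = t8 ∧ t3 must be 1, so both t8 = 1 and t3 = 1.
t8 = ¬t7 must be 1, so t7 = 0.
t3 = in4 ∧ in1 must be 1, so both in4 = 1 and in1 = 1.
Every assignment with t9 = 1 has in4 = 1; there are 7 such assignment(s).

1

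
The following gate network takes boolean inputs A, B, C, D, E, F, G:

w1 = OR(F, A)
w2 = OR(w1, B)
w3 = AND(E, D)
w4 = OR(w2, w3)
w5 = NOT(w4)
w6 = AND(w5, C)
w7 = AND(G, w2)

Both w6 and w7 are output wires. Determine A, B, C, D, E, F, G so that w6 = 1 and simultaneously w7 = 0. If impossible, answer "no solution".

Check with A=0, B=0, C=1, D=0, E=0, F=0, G=1:
w1 = OR(F, A) = OR(0, 0) = 0
w2 = OR(w1, B) = OR(0, 0) = 0
w3 = AND(E, D) = AND(0, 0) = 0
w4 = OR(w2, w3) = OR(0, 0) = 0
w5 = NOT(w4) = NOT 0 = 1
w6 = AND(w5, C) = AND(1, 1) = 1
w7 = AND(G, w2) = AND(1, 0) = 0
So w6 = 1 and w7 = 0.

A=0, B=0, C=1, D=0, E=0, F=0, G=1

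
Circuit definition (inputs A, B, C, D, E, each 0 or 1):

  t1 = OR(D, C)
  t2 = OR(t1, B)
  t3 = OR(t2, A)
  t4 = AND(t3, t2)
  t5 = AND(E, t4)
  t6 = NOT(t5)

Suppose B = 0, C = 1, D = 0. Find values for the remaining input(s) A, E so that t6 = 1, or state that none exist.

t6 = NOT(t5) must be 1, so t5 = 0.
Check with B = 0, C = 1, D = 0 and A=1, E=0:
t1 = OR(D, C) = OR(0, 1) = 1
t2 = OR(t1, B) = OR(1, 0) = 1
t3 = OR(t2, A) = OR(1, 1) = 1
t4 = AND(t3, t2) = AND(1, 1) = 1
t5 = AND(E, t4) = AND(0, 1) = 0
t6 = NOT(t5) = NOT 0 = 1
So t6 = 1.

A=1, E=0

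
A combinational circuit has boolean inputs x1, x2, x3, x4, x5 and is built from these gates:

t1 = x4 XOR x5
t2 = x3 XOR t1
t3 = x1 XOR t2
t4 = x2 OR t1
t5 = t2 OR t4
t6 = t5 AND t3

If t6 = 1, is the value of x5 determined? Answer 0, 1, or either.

Both values of x5 occur among assignments with t6 = 1:
  x5=0: x1=0, x2=0, x3=0, x4=1, x5=0
  x5=1: x1=0, x2=0, x3=0, x4=0, x5=1

either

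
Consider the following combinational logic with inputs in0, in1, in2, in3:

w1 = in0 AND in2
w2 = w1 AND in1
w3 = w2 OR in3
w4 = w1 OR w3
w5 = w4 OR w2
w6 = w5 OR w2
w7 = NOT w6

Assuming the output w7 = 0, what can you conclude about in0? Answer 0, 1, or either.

either

Both values of in0 occur among assignments with w7 = 0:
  in0=0: in0=0, in1=0, in2=0, in3=1
  in0=1: in0=1, in1=0, in2=0, in3=1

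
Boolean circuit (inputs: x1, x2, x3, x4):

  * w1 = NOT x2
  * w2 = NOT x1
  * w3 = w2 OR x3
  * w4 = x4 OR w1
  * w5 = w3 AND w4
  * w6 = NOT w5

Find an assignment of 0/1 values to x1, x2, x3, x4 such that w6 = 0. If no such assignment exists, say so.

w6 = NOT w5 must be 0, so w5 = 1.
Check with x1=0 x2=0 x3=0 x4=1:
w1 = NOT x2 = NOT 0 = 1
w2 = NOT x1 = NOT 0 = 1
w3 = w2 OR x3 = 1 OR 0 = 1
w4 = x4 OR w1 = 1 OR 1 = 1
w5 = w3 AND w4 = 1 AND 1 = 1
w6 = NOT w5 = NOT 1 = 0
So w6 = 0 as required.

x1=0 x2=0 x3=0 x4=1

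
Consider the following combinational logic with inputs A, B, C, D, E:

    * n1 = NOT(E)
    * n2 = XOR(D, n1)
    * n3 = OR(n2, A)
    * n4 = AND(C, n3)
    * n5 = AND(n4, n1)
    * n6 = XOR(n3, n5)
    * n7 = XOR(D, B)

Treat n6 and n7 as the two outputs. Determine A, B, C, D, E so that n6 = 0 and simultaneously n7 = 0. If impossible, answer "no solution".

Check with A=0, B=1, C=0, D=1, E=0:
n1 = NOT(E) = NOT 0 = 1
n2 = XOR(D, n1) = XOR(1, 1) = 0
n3 = OR(n2, A) = OR(0, 0) = 0
n4 = AND(C, n3) = AND(0, 0) = 0
n5 = AND(n4, n1) = AND(0, 1) = 0
n6 = XOR(n3, n5) = XOR(0, 0) = 0
n7 = XOR(D, B) = XOR(1, 1) = 0
So n6 = 0 and n7 = 0.

A=0, B=1, C=0, D=1, E=0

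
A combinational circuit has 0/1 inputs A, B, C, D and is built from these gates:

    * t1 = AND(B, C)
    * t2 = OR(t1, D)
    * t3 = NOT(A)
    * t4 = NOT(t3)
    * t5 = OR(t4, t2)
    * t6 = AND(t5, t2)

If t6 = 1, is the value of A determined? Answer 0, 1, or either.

Both values of A occur among assignments with t6 = 1:
  A=0: A=0, B=0, C=0, D=1
  A=1: A=1, B=0, C=0, D=1

either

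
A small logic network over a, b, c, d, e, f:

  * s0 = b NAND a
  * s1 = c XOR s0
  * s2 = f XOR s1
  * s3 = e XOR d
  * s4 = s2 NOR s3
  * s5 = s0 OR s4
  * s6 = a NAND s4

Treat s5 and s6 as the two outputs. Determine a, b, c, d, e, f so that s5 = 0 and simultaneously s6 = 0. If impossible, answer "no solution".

no solution exists

Across all 64 input combinations, none give both s5 = 0 and s6 = 0.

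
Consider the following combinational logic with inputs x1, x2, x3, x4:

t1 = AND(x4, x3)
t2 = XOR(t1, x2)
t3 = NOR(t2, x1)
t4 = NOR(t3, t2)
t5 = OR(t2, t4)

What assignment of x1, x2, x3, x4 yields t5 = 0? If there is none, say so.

x1=0 x2=0 x3=0 x4=1

t5 = OR(t2, t4) must be 0, so both t2 = 0 and t4 = 0.
Check with x1=0 x2=0 x3=0 x4=1:
t1 = AND(x4, x3) = AND(1, 0) = 0
t2 = XOR(t1, x2) = XOR(0, 0) = 0
t3 = NOR(t2, x1) = NOR(0, 0) = 1
t4 = NOR(t3, t2) = NOR(1, 0) = 0
t5 = OR(t2, t4) = OR(0, 0) = 0
So t5 = 0 as required.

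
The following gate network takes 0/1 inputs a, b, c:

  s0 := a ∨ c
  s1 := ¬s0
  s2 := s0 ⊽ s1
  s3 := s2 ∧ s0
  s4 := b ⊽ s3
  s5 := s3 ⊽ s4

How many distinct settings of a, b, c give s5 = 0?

s5 = s3 ⊽ s4 must be 0, so at least one of s3, s4 is 1.
Satisfying assignments:
  a=0, b=0, c=0
  a=0, b=0, c=1
  a=1, b=0, c=0
  a=1, b=0, c=1

4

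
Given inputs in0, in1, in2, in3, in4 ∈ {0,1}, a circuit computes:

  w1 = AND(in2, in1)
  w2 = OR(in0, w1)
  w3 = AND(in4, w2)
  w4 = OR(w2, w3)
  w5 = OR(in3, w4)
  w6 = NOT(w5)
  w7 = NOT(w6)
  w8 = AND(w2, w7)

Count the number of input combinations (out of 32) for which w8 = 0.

w8 = AND(w2, w7) must be 0, so at least one of w2, w7 is 0.
Enumerating the 32 input combinations, 12 give w8 = 0 and 20 give w8 = 1.

12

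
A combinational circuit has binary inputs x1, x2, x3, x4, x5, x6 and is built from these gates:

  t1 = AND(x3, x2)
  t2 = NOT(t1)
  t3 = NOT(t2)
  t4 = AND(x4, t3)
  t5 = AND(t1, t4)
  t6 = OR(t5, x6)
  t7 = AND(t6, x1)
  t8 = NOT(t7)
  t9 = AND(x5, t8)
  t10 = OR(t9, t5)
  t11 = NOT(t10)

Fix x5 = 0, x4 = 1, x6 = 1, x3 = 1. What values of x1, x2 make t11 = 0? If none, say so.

x1=0 x2=1

t11 = NOT(t10) must be 0, so t10 = 1.
t10 = OR(t9, t5) must be 1, so at least one of t9, t5 is 1.
Check with x5 = 0, x4 = 1, x6 = 1, x3 = 1 and x1=0, x2=1:
t1 = AND(x3, x2) = AND(1, 1) = 1
t2 = NOT(t1) = NOT 1 = 0
t3 = NOT(t2) = NOT 0 = 1
t4 = AND(x4, t3) = AND(1, 1) = 1
t5 = AND(t1, t4) = AND(1, 1) = 1
t6 = OR(t5, x6) = OR(1, 1) = 1
t7 = AND(t6, x1) = AND(1, 0) = 0
t8 = NOT(t7) = NOT 0 = 1
t9 = AND(x5, t8) = AND(0, 1) = 0
t10 = OR(t9, t5) = OR(0, 1) = 1
t11 = NOT(t10) = NOT 1 = 0
So t11 = 0.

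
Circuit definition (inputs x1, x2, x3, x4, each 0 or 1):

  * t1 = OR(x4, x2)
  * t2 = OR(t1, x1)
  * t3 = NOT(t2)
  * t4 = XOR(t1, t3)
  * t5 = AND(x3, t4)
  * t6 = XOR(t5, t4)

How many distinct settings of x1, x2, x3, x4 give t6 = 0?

9

t6 = XOR(t5, t4) must be 0, so t5 and t4 are equal.
Enumerating the 16 input combinations, 9 give t6 = 0 and 7 give t6 = 1.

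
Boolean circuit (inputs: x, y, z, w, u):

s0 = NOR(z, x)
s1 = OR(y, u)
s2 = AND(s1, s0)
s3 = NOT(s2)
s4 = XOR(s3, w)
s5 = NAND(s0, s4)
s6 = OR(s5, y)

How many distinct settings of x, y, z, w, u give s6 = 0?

2

s6 = OR(s5, y) must be 0, so both s5 = 0 and y = 0.
s5 = NAND(s0, s4) must be 0, so both s0 = 1 and s4 = 1.
s0 = NOR(z, x) must be 1, so both z = 0 and x = 0.
Satisfying assignments:
  x=0, y=0, z=0, w=0, u=0
  x=0, y=0, z=0, w=1, u=1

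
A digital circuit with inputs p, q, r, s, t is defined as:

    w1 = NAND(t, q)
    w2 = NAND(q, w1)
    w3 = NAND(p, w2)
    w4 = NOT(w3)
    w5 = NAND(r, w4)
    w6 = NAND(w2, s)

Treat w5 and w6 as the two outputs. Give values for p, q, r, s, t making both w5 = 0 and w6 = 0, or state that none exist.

p=1 q=0 r=1 s=1 t=1

Check with p=1 q=0 r=1 s=1 t=1:
w1 = NAND(t, q) = NAND(1, 0) = 1
w2 = NAND(q, w1) = NAND(0, 1) = 1
w3 = NAND(p, w2) = NAND(1, 1) = 0
w4 = NOT(w3) = NOT 0 = 1
w5 = NAND(r, w4) = NAND(1, 1) = 0
w6 = NAND(w2, s) = NAND(1, 1) = 0
So w5 = 0 and w6 = 0.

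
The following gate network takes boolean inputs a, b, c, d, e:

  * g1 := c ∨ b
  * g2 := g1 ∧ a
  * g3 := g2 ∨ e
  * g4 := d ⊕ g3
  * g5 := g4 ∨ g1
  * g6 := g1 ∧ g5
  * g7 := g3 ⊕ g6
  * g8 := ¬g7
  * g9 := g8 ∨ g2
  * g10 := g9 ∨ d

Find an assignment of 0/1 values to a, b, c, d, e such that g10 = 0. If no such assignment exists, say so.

g10 = g9 ∨ d must be 0, so both g9 = 0 and d = 0.
Check with a=1 b=0 c=0 d=0 e=1:
g1 = c ∨ b = 0 ∨ 0 = 0
g2 = g1 ∧ a = 0 ∧ 1 = 0
g3 = g2 ∨ e = 0 ∨ 1 = 1
g4 = d ⊕ g3 = 0 ⊕ 1 = 1
g5 = g4 ∨ g1 = 1 ∨ 0 = 1
g6 = g1 ∧ g5 = 0 ∧ 1 = 0
g7 = g3 ⊕ g6 = 1 ⊕ 0 = 1
g8 = ¬g7 = ¬1 = 0
g9 = g8 ∨ g2 = 0 ∨ 0 = 0
g10 = g9 ∨ d = 0 ∨ 0 = 0
So g10 = 0 as required.

a=1 b=0 c=0 d=0 e=1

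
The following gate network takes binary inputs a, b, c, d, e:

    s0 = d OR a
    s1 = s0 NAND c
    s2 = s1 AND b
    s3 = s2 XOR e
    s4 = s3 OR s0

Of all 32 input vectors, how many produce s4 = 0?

4

s4 = s3 OR s0 must be 0, so both s3 = 0 and s0 = 0.
s3 = s2 XOR e must be 0, so s2 and e are equal.
s0 = d OR a must be 0, so both d = 0 and a = 0.
Satisfying assignments:
  a=0, b=0, c=0, d=0, e=0
  a=0, b=0, c=1, d=0, e=0
  a=0, b=1, c=0, d=0, e=1
  a=0, b=1, c=1, d=0, e=1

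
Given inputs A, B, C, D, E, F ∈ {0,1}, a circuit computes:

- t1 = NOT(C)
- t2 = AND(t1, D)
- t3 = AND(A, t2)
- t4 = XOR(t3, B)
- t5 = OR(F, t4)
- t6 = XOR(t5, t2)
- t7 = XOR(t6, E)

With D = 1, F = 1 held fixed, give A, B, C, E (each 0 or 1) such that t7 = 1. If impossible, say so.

t7 = XOR(t6, E) must be 1, so t6 and E differ.
Check with D = 1, F = 1 and A=0, B=0, C=1, E=0:
t1 = NOT(C) = NOT 1 = 0
t2 = AND(t1, D) = AND(0, 1) = 0
t3 = AND(A, t2) = AND(0, 0) = 0
t4 = XOR(t3, B) = XOR(0, 0) = 0
t5 = OR(F, t4) = OR(1, 0) = 1
t6 = XOR(t5, t2) = XOR(1, 0) = 1
t7 = XOR(t6, E) = XOR(1, 0) = 1
So t7 = 1.

A=0, B=0, C=1, E=0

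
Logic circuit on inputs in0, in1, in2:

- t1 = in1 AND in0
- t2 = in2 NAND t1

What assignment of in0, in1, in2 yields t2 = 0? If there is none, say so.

t2 = in2 NAND t1 must be 0, so both in2 = 1 and t1 = 1.
Check with in0=1 in1=1 in2=1:
t1 = in1 AND in0 = 1 AND 1 = 1
t2 = in2 NAND t1 = 1 NAND 1 = 0
So t2 = 0 as required.

in0=1 in1=1 in2=1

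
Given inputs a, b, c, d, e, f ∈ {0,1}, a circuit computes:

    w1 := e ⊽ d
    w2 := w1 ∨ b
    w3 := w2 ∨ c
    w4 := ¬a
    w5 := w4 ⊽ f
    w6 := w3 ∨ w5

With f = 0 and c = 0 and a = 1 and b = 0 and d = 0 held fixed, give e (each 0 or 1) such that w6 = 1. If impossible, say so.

e=0

w6 = w3 ∨ w5 must be 1, so at least one of w3, w5 is 1.
Check with f = 0 and c = 0 and a = 1 and b = 0 and d = 0 and e=0:
w1 = e ⊽ d = 0 ⊽ 0 = 1
w2 = w1 ∨ b = 1 ∨ 0 = 1
w3 = w2 ∨ c = 1 ∨ 0 = 1
w4 = ¬a = ¬1 = 0
w5 = w4 ⊽ f = 0 ⊽ 0 = 1
w6 = w3 ∨ w5 = 1 ∨ 1 = 1
So w6 = 1.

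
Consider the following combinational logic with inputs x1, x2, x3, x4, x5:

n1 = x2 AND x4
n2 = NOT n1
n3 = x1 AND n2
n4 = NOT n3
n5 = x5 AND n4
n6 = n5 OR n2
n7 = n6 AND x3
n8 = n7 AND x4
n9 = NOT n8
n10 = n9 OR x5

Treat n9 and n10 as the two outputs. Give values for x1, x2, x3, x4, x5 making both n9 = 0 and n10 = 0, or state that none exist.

x1=0 x2=0 x3=1 x4=1 x5=0

Check with x1=0 x2=0 x3=1 x4=1 x5=0:
n1 = x2 AND x4 = 0 AND 1 = 0
n2 = NOT n1 = NOT 0 = 1
n3 = x1 AND n2 = 0 AND 1 = 0
n4 = NOT n3 = NOT 0 = 1
n5 = x5 AND n4 = 0 AND 1 = 0
n6 = n5 OR n2 = 0 OR 1 = 1
n7 = n6 AND x3 = 1 AND 1 = 1
n8 = n7 AND x4 = 1 AND 1 = 1
n9 = NOT n8 = NOT 1 = 0
n10 = n9 OR x5 = 0 OR 0 = 0
So n9 = 0 and n10 = 0.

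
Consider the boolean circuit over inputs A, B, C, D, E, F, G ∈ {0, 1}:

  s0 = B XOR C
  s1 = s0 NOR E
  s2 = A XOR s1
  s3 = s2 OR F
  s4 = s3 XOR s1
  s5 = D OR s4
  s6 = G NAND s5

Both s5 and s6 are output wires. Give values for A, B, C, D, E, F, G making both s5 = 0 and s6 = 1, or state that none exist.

Check with A=0, B=0, C=1, D=0, E=0, F=0, G=0:
s0 = B XOR C = 0 XOR 1 = 1
s1 = s0 NOR E = 1 NOR 0 = 0
s2 = A XOR s1 = 0 XOR 0 = 0
s3 = s2 OR F = 0 OR 0 = 0
s4 = s3 XOR s1 = 0 XOR 0 = 0
s5 = D OR s4 = 0 OR 0 = 0
s6 = G NAND s5 = 0 NAND 0 = 1
So s5 = 0 and s6 = 1.

A=0, B=0, C=1, D=0, E=0, F=0, G=0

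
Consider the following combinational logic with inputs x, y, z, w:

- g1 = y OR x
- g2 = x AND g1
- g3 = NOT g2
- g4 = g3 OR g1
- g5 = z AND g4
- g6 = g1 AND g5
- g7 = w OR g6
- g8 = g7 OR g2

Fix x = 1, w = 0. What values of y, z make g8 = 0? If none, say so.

no solution exists

With x = 1, w = 0 fixed, none of the 4 settings of y, z give g8 = 0.
For example, with y=1, z=1:
g1 = y OR x = 1 OR 1 = 1
g2 = x AND g1 = 1 AND 1 = 1
g3 = NOT g2 = NOT 1 = 0
g4 = g3 OR g1 = 0 OR 1 = 1
g5 = z AND g4 = 1 AND 1 = 1
g6 = g1 AND g5 = 1 AND 1 = 1
g7 = w OR g6 = 0 OR 1 = 1
g8 = g7 OR g2 = 1 OR 1 = 1
giving g8 = 1 ≠ 0.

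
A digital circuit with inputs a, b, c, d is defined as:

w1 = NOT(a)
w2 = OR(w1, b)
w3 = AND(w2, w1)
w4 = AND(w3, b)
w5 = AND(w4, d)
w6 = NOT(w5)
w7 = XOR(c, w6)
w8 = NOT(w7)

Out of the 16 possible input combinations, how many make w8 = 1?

8

w8 = NOT(w7) must be 1, so w7 = 0.
w7 = XOR(c, w6) must be 0, so c and w6 are equal.
Enumerating the 16 input combinations, 8 give w8 = 1 and 8 give w8 = 0.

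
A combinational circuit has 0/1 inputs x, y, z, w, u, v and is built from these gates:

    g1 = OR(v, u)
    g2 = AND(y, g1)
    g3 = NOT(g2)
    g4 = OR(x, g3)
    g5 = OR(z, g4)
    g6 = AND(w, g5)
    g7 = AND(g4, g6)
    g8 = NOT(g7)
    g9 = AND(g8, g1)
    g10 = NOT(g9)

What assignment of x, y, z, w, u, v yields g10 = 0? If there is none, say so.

Check with x=0 y=0 z=0 w=0 u=1 v=1:
g1 = OR(v, u) = OR(1, 1) = 1
g2 = AND(y, g1) = AND(0, 1) = 0
g3 = NOT(g2) = NOT 0 = 1
g4 = OR(x, g3) = OR(0, 1) = 1
g5 = OR(z, g4) = OR(0, 1) = 1
g6 = AND(w, g5) = AND(0, 1) = 0
g7 = AND(g4, g6) = AND(1, 0) = 0
g8 = NOT(g7) = NOT 0 = 1
g9 = AND(g8, g1) = AND(1, 1) = 1
g10 = NOT(g9) = NOT 1 = 0
So g10 = 0 as required.

x=0 y=0 z=0 w=0 u=1 v=1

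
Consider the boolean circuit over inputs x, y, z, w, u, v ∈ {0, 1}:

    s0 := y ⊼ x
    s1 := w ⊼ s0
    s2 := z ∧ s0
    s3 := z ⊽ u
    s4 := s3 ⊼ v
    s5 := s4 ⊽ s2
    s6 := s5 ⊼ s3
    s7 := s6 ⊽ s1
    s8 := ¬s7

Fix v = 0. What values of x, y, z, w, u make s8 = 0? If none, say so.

no solution exists

With v = 0 fixed, none of the 32 settings of x, y, z, w, u give s8 = 0.
For example, with x=1, y=0, z=0, w=1, u=0:
s0 = y ⊼ x = 0 ⊼ 1 = 1
s1 = w ⊼ s0 = 1 ⊼ 1 = 0
s2 = z ∧ s0 = 0 ∧ 1 = 0
s3 = z ⊽ u = 0 ⊽ 0 = 1
s4 = s3 ⊼ v = 1 ⊼ 0 = 1
s5 = s4 ⊽ s2 = 1 ⊽ 0 = 0
s6 = s5 ⊼ s3 = 0 ⊼ 1 = 1
s7 = s6 ⊽ s1 = 1 ⊽ 0 = 0
s8 = ¬s7 = ¬0 = 1
giving s8 = 1 ≠ 0.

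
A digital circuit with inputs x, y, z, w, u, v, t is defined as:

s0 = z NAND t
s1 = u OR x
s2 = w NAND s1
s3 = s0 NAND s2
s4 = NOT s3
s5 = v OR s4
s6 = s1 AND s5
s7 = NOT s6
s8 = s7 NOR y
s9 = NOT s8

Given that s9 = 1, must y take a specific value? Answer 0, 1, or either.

either

Both values of y occur among assignments with s9 = 1:
  y=0: x=0, y=0, z=0, w=0, u=0, v=0, t=0
  y=1: x=0, y=1, z=0, w=0, u=0, v=0, t=0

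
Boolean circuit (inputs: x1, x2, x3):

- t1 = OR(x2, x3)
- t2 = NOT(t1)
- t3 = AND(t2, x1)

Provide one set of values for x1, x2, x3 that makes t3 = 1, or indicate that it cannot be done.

x1=1, x2=0, x3=0

Check with x1=1, x2=0, x3=0:
t1 = OR(x2, x3) = OR(0, 0) = 0
t2 = NOT(t1) = NOT 0 = 1
t3 = AND(t2, x1) = AND(1, 1) = 1
So t3 = 1 as required.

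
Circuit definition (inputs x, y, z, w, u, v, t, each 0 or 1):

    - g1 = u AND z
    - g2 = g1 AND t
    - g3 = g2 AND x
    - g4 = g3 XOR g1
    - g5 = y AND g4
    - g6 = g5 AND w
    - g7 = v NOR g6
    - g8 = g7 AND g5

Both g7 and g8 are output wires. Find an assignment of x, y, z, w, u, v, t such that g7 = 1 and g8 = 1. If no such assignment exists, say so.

x=0 y=1 z=1 w=0 u=1 v=0 t=1

Check with x=0 y=1 z=1 w=0 u=1 v=0 t=1:
g1 = u AND z = 1 AND 1 = 1
g2 = g1 AND t = 1 AND 1 = 1
g3 = g2 AND x = 1 AND 0 = 0
g4 = g3 XOR g1 = 0 XOR 1 = 1
g5 = y AND g4 = 1 AND 1 = 1
g6 = g5 AND w = 1 AND 0 = 0
g7 = v NOR g6 = 0 NOR 0 = 1
g8 = g7 AND g5 = 1 AND 1 = 1
So g7 = 1 and g8 = 1.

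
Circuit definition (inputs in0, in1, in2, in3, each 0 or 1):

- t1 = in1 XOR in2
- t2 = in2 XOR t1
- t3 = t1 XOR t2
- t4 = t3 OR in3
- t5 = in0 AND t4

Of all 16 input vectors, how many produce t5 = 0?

t5 = in0 AND t4 must be 0, so at least one of in0, t4 is 0.
Enumerating the 16 input combinations, 10 give t5 = 0 and 6 give t5 = 1.

10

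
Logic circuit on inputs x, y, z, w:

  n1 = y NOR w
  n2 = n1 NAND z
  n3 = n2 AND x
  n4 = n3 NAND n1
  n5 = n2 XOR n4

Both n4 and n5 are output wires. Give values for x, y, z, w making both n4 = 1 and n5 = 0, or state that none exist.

Check with x=1, y=1, z=1, w=1:
n1 = y NOR w = 1 NOR 1 = 0
n2 = n1 NAND z = 0 NAND 1 = 1
n3 = n2 AND x = 1 AND 1 = 1
n4 = n3 NAND n1 = 1 NAND 0 = 1
n5 = n2 XOR n4 = 1 XOR 1 = 0
So n4 = 1 and n5 = 0.

x=1, y=1, z=1, w=1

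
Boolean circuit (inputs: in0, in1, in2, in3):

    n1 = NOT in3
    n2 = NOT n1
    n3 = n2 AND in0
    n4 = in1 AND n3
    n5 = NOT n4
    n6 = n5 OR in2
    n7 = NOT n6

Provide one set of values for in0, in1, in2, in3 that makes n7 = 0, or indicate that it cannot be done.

in0=1, in1=0, in2=0, in3=1

n7 = NOT n6 must be 0, so n6 = 1.
n6 = n5 OR in2 must be 1, so at least one of n5, in2 is 1.
Check with in0=1, in1=0, in2=0, in3=1:
n1 = NOT in3 = NOT 1 = 0
n2 = NOT n1 = NOT 0 = 1
n3 = n2 AND in0 = 1 AND 1 = 1
n4 = in1 AND n3 = 0 AND 1 = 0
n5 = NOT n4 = NOT 0 = 1
n6 = n5 OR in2 = 1 OR 0 = 1
n7 = NOT n6 = NOT 1 = 0
So n7 = 0 as required.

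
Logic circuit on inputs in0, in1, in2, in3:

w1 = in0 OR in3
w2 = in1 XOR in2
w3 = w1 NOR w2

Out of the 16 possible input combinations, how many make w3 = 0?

14

w3 = w1 NOR w2 must be 0, so at least one of w1, w2 is 1.
Enumerating the 16 input combinations, 14 give w3 = 0 and 2 give w3 = 1.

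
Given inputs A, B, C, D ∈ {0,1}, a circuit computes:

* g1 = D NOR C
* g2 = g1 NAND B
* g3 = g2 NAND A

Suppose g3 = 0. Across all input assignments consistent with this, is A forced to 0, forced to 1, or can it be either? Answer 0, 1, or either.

1

g3 = g2 NAND A must be 0, so both g2 = 1 and A = 1.
Every assignment with g3 = 0 has A = 1; there are 7 such assignment(s).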